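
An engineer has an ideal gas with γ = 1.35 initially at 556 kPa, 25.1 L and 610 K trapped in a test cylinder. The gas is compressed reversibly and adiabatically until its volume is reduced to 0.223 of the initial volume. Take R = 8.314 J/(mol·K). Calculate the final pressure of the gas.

4220 kPa

Adiabatic: TV^(γ−1) = const ⇒ T₂ = 610×(4.48)^0.350 = 1030 K; PV^γ = const ⇒ P₂ = 4220 kPa.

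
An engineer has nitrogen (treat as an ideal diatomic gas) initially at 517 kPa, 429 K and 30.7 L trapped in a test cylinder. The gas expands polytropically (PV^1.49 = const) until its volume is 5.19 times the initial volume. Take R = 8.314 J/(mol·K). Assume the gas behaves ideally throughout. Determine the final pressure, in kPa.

44.5 kPa

Polytropic n=1.49: T₂ = T₁(V₁/V₂)^(n−1) = 429×(0.193)^0.49 = 191 K; P₂ = P₁(V₁/V₂)^n = 44.5 kPa.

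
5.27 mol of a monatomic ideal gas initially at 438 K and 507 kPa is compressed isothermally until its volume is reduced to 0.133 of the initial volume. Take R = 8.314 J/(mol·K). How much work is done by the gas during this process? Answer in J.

V₁ = nRT₁/P₁ = 5.27×8.314×438/507 = 37.9 L.
Isothermal: T stays 438 K; PV = const ⇒ V₂ = 5.03 L, P₂ = 3810 kPa.
W = nRT ln(V₂/V₁) = 5.27×8.314×438×ln(0.133) = -38700 J.

-38700 J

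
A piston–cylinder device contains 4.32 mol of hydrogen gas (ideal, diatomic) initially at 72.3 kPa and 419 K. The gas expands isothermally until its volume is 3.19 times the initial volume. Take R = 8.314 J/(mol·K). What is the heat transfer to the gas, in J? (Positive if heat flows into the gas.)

17500 J

V₁ = nRT₁/P₁ = 4.32×8.314×419/72.3 = 208 L.
Isothermal: T stays 419 K; PV = const ⇒ V₂ = 664 L, P₂ = 22.7 kPa.
ΔU = 0 (ideal gas, T constant).
W = nRT ln(V₂/V₁) = 4.32×8.314×419×ln(3.19) = 17500 J.
Q = ΔU + W = 17500 J.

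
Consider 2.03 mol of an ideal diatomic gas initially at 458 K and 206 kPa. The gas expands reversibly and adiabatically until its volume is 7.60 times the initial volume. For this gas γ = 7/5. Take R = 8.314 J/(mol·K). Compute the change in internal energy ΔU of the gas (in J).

V₁ = nRT₁/P₁ = 2.03×8.314×458/206 = 37.5 L.
Adiabatic: TV^(γ−1) = const ⇒ T₂ = 458×(0.132)^0.400 = 203 K; PV^γ = const ⇒ P₂ = 12.0 kPa.
For an ideal gas ΔU = nCvΔT with Cv = (5/2)R = 20.8 J/(mol·K).
ΔU = 2.03×20.8×(203−458) = -10700 J.

-10700 J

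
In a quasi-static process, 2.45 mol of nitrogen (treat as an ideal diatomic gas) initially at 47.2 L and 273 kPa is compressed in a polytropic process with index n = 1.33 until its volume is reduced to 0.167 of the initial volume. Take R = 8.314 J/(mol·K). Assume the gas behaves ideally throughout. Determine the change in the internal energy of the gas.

T₁ = P₁V₁/(nR) = 273×47.2/(2.45×8.314) = 633 K.
Polytropic n=1.33: T₂ = T₁(V₁/V₂)^(n−1) = 633×(5.99)^0.33 = 1140 K; P₂ = P₁(V₁/V₂)^n = 2950 kPa.
For an ideal gas ΔU = nCvΔT with Cv = (5/2)R = 20.8 J/(mol·K).
ΔU = 2.45×20.8×(1140−633) = 25900 J.

25900 J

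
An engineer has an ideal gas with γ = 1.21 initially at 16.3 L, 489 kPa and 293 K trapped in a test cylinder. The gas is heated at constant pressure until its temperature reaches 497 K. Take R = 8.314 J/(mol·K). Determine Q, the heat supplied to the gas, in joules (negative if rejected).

n = P₁V₁/(RT₁) = 489×16.3/(8.314×293) = 3.27 mol.
Isobaric: P stays 489 kPa; V/T = const ⇒ T₂ = 497 K, V₂ = 27.6 L.
W = PΔV = 489×(27.6−16.3) kPa·L = 5550 J.
ΔU = nCvΔT = 3.27×39.6×(497−293) = 26400 J.
Q = ΔU + W = nCpΔT = 32000 J.

32000 J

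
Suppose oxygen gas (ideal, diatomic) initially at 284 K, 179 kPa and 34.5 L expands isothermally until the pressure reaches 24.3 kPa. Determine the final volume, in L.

Isothermal: T stays 284 K; PV = const ⇒ V₂ = 254 L, P₂ = 24.3 kPa.

254 L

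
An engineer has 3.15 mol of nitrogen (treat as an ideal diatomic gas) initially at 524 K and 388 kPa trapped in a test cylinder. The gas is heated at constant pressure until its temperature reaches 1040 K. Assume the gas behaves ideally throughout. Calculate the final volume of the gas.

70.2 L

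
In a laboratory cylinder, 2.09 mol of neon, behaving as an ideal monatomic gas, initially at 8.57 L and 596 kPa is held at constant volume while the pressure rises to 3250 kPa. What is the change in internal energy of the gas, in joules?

T₁ = P₁V₁/(nR) = 596×8.57/(2.09×8.314) = 294 K.
Isochoric: V stays 8.57 L; P/T = const ⇒ T₂ = 1600 K, P₂ = 3250 kPa.
For an ideal gas ΔU = nCvΔT with Cv = (3/2)R = 12.5 J/(mol·K).
ΔU = 2.09×12.5×(1600−294) = 34100 J.

34100 J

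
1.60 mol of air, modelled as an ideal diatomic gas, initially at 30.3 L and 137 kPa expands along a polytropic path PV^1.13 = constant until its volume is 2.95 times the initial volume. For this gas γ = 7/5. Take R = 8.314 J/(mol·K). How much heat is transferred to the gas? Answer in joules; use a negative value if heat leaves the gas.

2830 J

T₁ = P₁V₁/(nR) = 137×30.3/(1.60×8.314) = 312 K.
Polytropic n=1.13: T₂ = T₁(V₁/V₂)^(n−1) = 312×(0.339)^0.13 = 271 K; P₂ = P₁(V₁/V₂)^n = 40.3 kPa.
W = (P₁V₁−P₂V₂)/(n−1) = (137×30.3−40.3×89.4)/0.13 = 4190 J.
ΔU = nCvΔT = 1.60×20.8×(271−312) = -1360 J.
Q = ΔU + W = 2830 J.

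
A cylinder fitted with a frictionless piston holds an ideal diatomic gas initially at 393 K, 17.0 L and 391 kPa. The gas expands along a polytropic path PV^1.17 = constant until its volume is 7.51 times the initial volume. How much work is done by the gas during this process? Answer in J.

11300 J

n = P₁V₁/(RT₁) = 391×17.0/(8.314×393) = 2.03 mol.
Polytropic n=1.17: T₂ = T₁(V₁/V₂)^(n−1) = 393×(0.133)^0.17 = 279 K; P₂ = P₁(V₁/V₂)^n = 37.0 kPa.
W = (P₁V₁−P₂V₂)/(n−1) = (391×17.0−37.0×128)/0.17 = 11300 J.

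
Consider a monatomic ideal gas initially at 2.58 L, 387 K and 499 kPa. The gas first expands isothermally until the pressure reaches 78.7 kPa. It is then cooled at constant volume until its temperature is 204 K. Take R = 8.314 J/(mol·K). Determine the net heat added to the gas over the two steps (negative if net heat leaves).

1460 J

n = P₁V₁/(RT₁) = 499×2.58/(8.314×387) = 0.400 mol.
Step 1 — Isothermal: T stays 387 K; PV = const ⇒ V₂ = 16.4 L, P₂ = 78.7 kPa.
ΔU = 0 (ideal gas, T constant).
W = nRT ln(V₂/V₁) = 0.400×8.314×387×ln(6.34) = 2380 J.
Q = ΔU + W = 2380 J.
State after step 1: P = 78.7 kPa, V = 16.4 L, T = 387 K.
Step 2 — Isochoric: V stays 16.4 L; P/T = const ⇒ T₂ = 204 K, P₂ = 41.5 kPa.
W = 0 (no volume change).
ΔU = nCvΔT = 0.400×12.5×(204−387) = -913 J.
Q = ΔU = -913 J.
Net over both steps: W = 2380 J, Q = 1460 J, ΔU = -913 J.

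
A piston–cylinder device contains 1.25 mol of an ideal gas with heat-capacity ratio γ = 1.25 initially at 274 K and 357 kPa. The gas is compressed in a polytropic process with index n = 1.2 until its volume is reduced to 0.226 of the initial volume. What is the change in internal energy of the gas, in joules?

V₁ = nRT₁/P₁ = 1.25×8.314×274/357 = 7.98 L.
Polytropic n=1.2: T₂ = T₁(V₁/V₂)^(n−1) = 274×(4.42)^0.20 = 369 K; P₂ = P₁(V₁/V₂)^n = 2130 kPa.
For an ideal gas ΔU = nCvΔT with Cv = R/(γ−1) = 33.3 J/(mol·K).
ΔU = 1.25×33.3×(369−274) = 3950 J.

3950 J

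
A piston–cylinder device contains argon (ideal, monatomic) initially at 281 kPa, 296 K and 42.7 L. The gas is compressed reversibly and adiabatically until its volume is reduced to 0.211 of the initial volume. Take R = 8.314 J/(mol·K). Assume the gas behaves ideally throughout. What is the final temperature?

Adiabatic: TV^(γ−1) = const ⇒ T₂ = 296×(4.74)^0.667 = 835 K; PV^γ = const ⇒ P₂ = 3760 kPa.

835 K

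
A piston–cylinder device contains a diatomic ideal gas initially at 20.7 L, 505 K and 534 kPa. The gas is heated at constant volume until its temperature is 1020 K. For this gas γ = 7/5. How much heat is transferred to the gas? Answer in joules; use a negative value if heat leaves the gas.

28200 J

n = P₁V₁/(RT₁) = 534×20.7/(8.314×505) = 2.63 mol.
Isochoric: V stays 20.7 L; P/T = const ⇒ T₂ = 1020 K, P₂ = 1080 kPa.
W = 0 (no volume change).
ΔU = nCvΔT = 2.63×20.8×(1020−505) = 28200 J.
Q = ΔU = 28200 J.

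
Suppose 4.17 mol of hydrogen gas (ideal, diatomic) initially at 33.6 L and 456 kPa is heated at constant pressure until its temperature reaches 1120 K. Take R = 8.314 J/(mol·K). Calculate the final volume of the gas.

T₁ = P₁V₁/(nR) = 456×33.6/(4.17×8.314) = 442 K.
Isobaric: P stays 456 kPa; V/T = const ⇒ T₂ = 1120 K, V₂ = 85.2 L.

85.2 L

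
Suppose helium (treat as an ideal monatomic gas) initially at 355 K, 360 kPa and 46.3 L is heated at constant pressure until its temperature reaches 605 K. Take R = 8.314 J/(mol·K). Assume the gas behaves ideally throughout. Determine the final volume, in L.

78.9 L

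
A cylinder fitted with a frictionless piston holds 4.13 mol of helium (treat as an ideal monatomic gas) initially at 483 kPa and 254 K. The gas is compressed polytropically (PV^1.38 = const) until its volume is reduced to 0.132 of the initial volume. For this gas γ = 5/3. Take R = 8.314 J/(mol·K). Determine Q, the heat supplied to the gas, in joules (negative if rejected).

V₁ = nRT₁/P₁ = 4.13×8.314×254/483 = 18.1 L.
Polytropic n=1.38: T₂ = T₁(V₁/V₂)^(n−1) = 254×(7.58)^0.38 = 548 K; P₂ = P₁(V₁/V₂)^n = 7900 kPa.
W = (P₁V₁−P₂V₂)/(n−1) = (483×18.1−7900×2.38)/0.38 = -26600 J.
ΔU = nCvΔT = 4.13×12.5×(548−254) = 15200 J.
Q = ΔU + W = -11400 J.

-11400 J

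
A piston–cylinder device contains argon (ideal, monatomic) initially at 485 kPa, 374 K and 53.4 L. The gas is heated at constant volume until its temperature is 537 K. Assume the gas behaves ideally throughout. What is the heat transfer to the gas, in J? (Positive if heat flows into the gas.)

n = P₁V₁/(RT₁) = 485×53.4/(8.314×374) = 8.33 mol.
Isochoric: V stays 53.4 L; P/T = const ⇒ T₂ = 537 K, P₂ = 696 kPa.
W = 0 (no volume change).
ΔU = nCvΔT = 8.33×12.5×(537−374) = 16900 J.
Q = ΔU = 16900 J.

16900 J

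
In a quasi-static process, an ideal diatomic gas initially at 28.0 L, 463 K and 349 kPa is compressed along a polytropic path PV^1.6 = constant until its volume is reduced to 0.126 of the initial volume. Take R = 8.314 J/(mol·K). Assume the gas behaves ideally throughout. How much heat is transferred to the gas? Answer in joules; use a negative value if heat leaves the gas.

n = P₁V₁/(RT₁) = 349×28.0/(8.314×463) = 2.54 mol.
Polytropic n=1.6: T₂ = T₁(V₁/V₂)^(n−1) = 463×(7.94)^0.60 = 1600 K; P₂ = P₁(V₁/V₂)^n = 9600 kPa.
W = (P₁V₁−P₂V₂)/(n−1) = (349×28.0−9600×3.53)/0.60 = -40200 J.
ΔU = nCvΔT = 2.54×20.8×(1600−463) = 60200 J.
Q = ΔU + W = 20100 J.

20100 J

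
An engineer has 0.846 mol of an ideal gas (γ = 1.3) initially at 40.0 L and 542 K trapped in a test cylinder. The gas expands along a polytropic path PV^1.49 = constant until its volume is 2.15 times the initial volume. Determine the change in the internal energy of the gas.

-3970 J

P₁ = nRT₁/V₁ = 0.846×8.314×542/40.0 = 95.3 kPa.
Polytropic n=1.49: T₂ = T₁(V₁/V₂)^(n−1) = 542×(0.465)^0.49 = 372 K; P₂ = P₁(V₁/V₂)^n = 30.5 kPa.
For an ideal gas ΔU = nCvΔT with Cv = R/(γ−1) = 27.7 J/(mol·K).
ΔU = 0.846×27.7×(372−542) = -3970 J.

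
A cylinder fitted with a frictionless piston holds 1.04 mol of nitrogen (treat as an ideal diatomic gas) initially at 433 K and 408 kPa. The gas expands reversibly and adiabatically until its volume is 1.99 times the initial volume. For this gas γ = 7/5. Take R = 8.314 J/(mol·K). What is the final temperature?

V₁ = nRT₁/P₁ = 1.04×8.314×433/408 = 9.18 L.
Adiabatic: TV^(γ−1) = const ⇒ T₂ = 433×(0.503)^0.400 = 329 K; PV^γ = const ⇒ P₂ = 156 kPa.

329 K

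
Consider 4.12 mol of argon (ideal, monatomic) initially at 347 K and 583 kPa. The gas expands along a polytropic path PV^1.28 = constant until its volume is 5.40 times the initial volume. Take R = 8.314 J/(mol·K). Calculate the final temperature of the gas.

V₁ = nRT₁/P₁ = 4.12×8.314×347/583 = 20.4 L.
Polytropic n=1.28: T₂ = T₁(V₁/V₂)^(n−1) = 347×(0.185)^0.28 = 216 K; P₂ = P₁(V₁/V₂)^n = 67.3 kPa.

216 K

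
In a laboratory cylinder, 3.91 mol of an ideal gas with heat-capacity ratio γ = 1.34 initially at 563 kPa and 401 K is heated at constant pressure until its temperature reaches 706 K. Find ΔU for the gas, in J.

29200 J

V₁ = nRT₁/P₁ = 3.91×8.314×401/563 = 23.2 L.
Isobaric: P stays 563 kPa; V/T = const ⇒ T₂ = 706 K, V₂ = 40.8 L.
For an ideal gas ΔU = nCvΔT with Cv = R/(γ−1) = 24.5 J/(mol·K).
ΔU = 3.91×24.5×(706−401) = 29200 J.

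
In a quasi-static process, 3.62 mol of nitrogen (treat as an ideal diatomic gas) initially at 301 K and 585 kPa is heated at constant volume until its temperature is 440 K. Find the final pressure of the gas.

855 kPa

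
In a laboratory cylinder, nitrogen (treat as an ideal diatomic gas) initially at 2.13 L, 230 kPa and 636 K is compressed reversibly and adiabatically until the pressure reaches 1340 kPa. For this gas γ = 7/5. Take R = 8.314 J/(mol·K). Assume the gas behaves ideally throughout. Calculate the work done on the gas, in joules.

802 J

n = P₁V₁/(RT₁) = 230×2.13/(8.314×636) = 0.0926 mol.
Adiabatic: T₂/T₁ = (P₂/P₁)^((γ−1)/γ) ⇒ T₂ = 636×(5.83)^0.286 = 1050 K; V₂ = 0.605 L.
ΔU = nCvΔT = 0.0926×20.8×(1050−636) = 802 J.
Q = 0 for an adiabatic process, so W = −ΔU = -802 J.
Work done on the gas = −W_by = 802 J.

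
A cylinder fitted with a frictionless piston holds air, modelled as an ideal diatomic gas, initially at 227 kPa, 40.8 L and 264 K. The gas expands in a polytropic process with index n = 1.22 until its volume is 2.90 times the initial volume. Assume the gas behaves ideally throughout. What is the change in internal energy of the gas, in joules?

-4840 J

n = P₁V₁/(RT₁) = 227×40.8/(8.314×264) = 4.22 mol.
Polytropic n=1.22: T₂ = T₁(V₁/V₂)^(n−1) = 264×(0.345)^0.22 = 209 K; P₂ = P₁(V₁/V₂)^n = 61.9 kPa.
For an ideal gas ΔU = nCvΔT with Cv = (5/2)R = 20.8 J/(mol·K).
ΔU = 4.22×20.8×(209−264) = -4840 J.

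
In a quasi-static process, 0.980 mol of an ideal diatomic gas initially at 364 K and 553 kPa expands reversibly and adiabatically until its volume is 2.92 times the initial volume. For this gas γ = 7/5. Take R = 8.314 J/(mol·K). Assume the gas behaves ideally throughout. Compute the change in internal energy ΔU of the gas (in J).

-2580 J

V₁ = nRT₁/P₁ = 0.980×8.314×364/553 = 5.36 L.
Adiabatic: TV^(γ−1) = const ⇒ T₂ = 364×(0.342)^0.400 = 237 K; PV^γ = const ⇒ P₂ = 123 kPa.
For an ideal gas ΔU = nCvΔT with Cv = (5/2)R = 20.8 J/(mol·K).
ΔU = 0.980×20.8×(237−364) = -2580 J.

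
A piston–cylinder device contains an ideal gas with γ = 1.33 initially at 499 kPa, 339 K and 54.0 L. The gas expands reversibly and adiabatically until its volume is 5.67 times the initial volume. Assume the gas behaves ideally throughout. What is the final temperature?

191 K

Adiabatic: TV^(γ−1) = const ⇒ T₂ = 339×(0.176)^0.330 = 191 K; PV^γ = const ⇒ P₂ = 49.6 kPa.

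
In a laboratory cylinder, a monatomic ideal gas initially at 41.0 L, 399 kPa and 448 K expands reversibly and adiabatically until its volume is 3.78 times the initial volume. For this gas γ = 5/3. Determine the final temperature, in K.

185 K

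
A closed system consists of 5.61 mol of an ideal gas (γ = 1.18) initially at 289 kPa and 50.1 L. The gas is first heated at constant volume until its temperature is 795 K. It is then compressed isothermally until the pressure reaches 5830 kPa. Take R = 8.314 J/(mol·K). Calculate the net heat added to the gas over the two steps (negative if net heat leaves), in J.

49000 J

T₁ = P₁V₁/(nR) = 289×50.1/(5.61×8.314) = 310 K.
Step 1 — Isochoric: V stays 50.1 L; P/T = const ⇒ T₂ = 795 K, P₂ = 740 kPa.
W = 0 (no volume change).
ΔU = nCvΔT = 5.61×46.2×(795−310) = 126000 J.
Q = ΔU = 126000 J.
State after step 1: P = 740 kPa, V = 50.1 L, T = 795 K.
Step 2 — Isothermal: T stays 795 K; PV = const ⇒ V₂ = 6.36 L, P₂ = 5830 kPa.
ΔU = 0 (ideal gas, T constant).
W = nRT ln(V₂/V₁) = 5.61×8.314×795×ln(0.127) = -76500 J.
Q = ΔU + W = -76500 J.
Net over both steps: W = -76500 J, Q = 49000 J, ΔU = 126000 J.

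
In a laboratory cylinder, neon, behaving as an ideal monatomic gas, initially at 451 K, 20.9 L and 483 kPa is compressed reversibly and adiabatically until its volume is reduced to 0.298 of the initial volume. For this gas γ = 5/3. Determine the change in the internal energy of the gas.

18800 J

n = P₁V₁/(RT₁) = 483×20.9/(8.314×451) = 2.69 mol.
Adiabatic: TV^(γ−1) = const ⇒ T₂ = 451×(3.36)^0.667 = 1010 K; PV^γ = const ⇒ P₂ = 3630 kPa.
For an ideal gas ΔU = nCvΔT with Cv = (3/2)R = 12.5 J/(mol·K).
ΔU = 2.69×12.5×(1010−451) = 18800 J.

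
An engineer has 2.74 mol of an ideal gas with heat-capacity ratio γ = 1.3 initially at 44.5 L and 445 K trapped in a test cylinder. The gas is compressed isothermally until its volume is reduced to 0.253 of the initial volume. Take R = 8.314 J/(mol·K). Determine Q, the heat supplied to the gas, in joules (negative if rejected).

-13900 J

P₁ = nRT₁/V₁ = 2.74×8.314×445/44.5 = 228 kPa.
Isothermal: T stays 445 K; PV = const ⇒ V₂ = 11.3 L, P₂ = 900 kPa.
ΔU = 0 (ideal gas, T constant).
W = nRT ln(V₂/V₁) = 2.74×8.314×445×ln(0.253) = -13900 J.
Q = ΔU + W = -13900 J.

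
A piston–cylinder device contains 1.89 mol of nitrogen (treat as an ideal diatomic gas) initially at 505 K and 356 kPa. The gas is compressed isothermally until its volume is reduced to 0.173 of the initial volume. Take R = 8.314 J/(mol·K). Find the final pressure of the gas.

V₁ = nRT₁/P₁ = 1.89×8.314×505/356 = 22.3 L.
Isothermal: T stays 505 K; PV = const ⇒ V₂ = 3.86 L, P₂ = 2060 kPa.

2060 kPa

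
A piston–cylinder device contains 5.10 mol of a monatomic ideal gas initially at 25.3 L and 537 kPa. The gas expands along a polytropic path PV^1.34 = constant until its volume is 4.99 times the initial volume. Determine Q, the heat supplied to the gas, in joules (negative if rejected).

8240 J

T₁ = P₁V₁/(nR) = 537×25.3/(5.10×8.314) = 320 K.
Polytropic n=1.34: T₂ = T₁(V₁/V₂)^(n−1) = 320×(0.200)^0.34 = 186 K; P₂ = P₁(V₁/V₂)^n = 62.3 kPa.
W = (P₁V₁−P₂V₂)/(n−1) = (537×25.3−62.3×126)/0.34 = 16800 J.
ΔU = nCvΔT = 5.10×12.5×(186−320) = -8580 J.
Q = ΔU + W = 8240 J.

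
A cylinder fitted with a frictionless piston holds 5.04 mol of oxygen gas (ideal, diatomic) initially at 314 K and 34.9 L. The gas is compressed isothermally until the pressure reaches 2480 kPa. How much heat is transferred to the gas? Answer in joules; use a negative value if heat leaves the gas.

-24800 J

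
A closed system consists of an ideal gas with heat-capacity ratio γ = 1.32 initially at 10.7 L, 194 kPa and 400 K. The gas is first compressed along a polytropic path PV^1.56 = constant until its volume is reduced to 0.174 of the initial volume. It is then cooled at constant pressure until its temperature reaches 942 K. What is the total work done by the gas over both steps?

-6800 J

n = P₁V₁/(RT₁) = 194×10.7/(8.314×400) = 0.624 mol.
Step 1 — Polytropic n=1.56: T₂ = T₁(V₁/V₂)^(n−1) = 400×(5.75)^0.56 = 1070 K; P₂ = P₁(V₁/V₂)^n = 2970 kPa.
W = (P₁V₁−P₂V₂)/(n−1) = (194×10.7−2970×1.86)/0.56 = -6160 J.
ΔU = nCvΔT = 0.624×26.0×(1070−400) = 10800 J.
Q = ΔU + W = 4620 J.
State after step 1: P = 2970 kPa, V = 1.86 L, T = 1070 K.
Step 2 — Isobaric: P stays 2970 kPa; V/T = const ⇒ T₂ = 942 K, V₂ = 1.65 L.
W = PΔV = 2970×(1.65−1.86) kPa·L = -638 J.
ΔU = nCvΔT = 0.624×26.0×(942−1070) = -1990 J.
Q = ΔU + W = nCpΔT = -2630 J.
Net over both steps: W = -6800 J, Q = 1990 J, ΔU = 8790 J.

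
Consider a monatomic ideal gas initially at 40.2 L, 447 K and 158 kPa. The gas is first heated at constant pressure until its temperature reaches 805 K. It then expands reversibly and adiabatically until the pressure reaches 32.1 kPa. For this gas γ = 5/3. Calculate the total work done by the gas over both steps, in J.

n = P₁V₁/(RT₁) = 158×40.2/(8.314×447) = 1.71 mol.
Step 1 — Isobaric: P stays 158 kPa; V/T = const ⇒ T₂ = 805 K, V₂ = 72.4 L.
W = PΔV = 158×(72.4−40.2) kPa·L = 5090 J.
ΔU = nCvΔT = 1.71×12.5×(805−447) = 7630 J.
Q = ΔU + W = nCpΔT = 12700 J.
State after step 1: P = 158 kPa, V = 72.4 L, T = 805 K.
Step 2 — Adiabatic: T₂/T₁ = (P₂/P₁)^((γ−1)/γ) ⇒ T₂ = 805×(0.203)^0.400 = 426 K; V₂ = 188 L.
ΔU = nCvΔT = 1.71×12.5×(426−805) = -8090 J.
Q = 0 for an adiabatic process, so W = −ΔU = 8090 J.
Net over both steps: W = 13200 J, Q = 12700 J, ΔU = -458 J.

13200 J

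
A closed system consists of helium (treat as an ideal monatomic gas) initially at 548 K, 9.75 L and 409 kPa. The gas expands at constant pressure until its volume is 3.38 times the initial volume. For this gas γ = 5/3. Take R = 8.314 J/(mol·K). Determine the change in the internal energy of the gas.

n = P₁V₁/(RT₁) = 409×9.75/(8.314×548) = 0.875 mol.
Isobaric: P stays 409 kPa; V/T = const ⇒ T₂ = 1850 K, V₂ = 33.0 L.
For an ideal gas ΔU = nCvΔT with Cv = (3/2)R = 12.5 J/(mol·K).
ΔU = 0.875×12.5×(1850−548) = 14200 J.

14200 J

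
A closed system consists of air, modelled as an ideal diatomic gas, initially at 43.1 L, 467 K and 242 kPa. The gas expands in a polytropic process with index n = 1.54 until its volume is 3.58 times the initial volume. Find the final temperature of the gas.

235 K

Polytropic n=1.54: T₂ = T₁(V₁/V₂)^(n−1) = 467×(0.279)^0.54 = 235 K; P₂ = P₁(V₁/V₂)^n = 33.9 kPa.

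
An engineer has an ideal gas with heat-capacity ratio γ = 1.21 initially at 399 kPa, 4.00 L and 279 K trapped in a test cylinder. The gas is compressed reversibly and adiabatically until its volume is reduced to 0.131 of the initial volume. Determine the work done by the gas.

n = P₁V₁/(RT₁) = 399×4.00/(8.314×279) = 0.688 mol.
Adiabatic: TV^(γ−1) = const ⇒ T₂ = 279×(7.63)^0.210 = 428 K; PV^γ = const ⇒ P₂ = 4670 kPa.
ΔU = nCvΔT = 0.688×39.6×(428−279) = 4050 J.
Q = 0 for an adiabatic process, so W = −ΔU = -4050 J.

-4050 J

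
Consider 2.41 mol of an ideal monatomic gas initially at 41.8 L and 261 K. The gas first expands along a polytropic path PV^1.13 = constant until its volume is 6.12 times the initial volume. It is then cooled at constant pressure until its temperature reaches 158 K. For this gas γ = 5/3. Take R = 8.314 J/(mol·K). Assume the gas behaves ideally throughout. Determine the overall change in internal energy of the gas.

-3100 J

P₁ = nRT₁/V₁ = 2.41×8.314×261/41.8 = 125 kPa.
Step 1 — Polytropic n=1.13: T₂ = T₁(V₁/V₂)^(n−1) = 261×(0.163)^0.13 = 206 K; P₂ = P₁(V₁/V₂)^n = 16.2 kPa.
W = (P₁V₁−P₂V₂)/(n−1) = (125×41.8−16.2×256)/0.13 = 8440 J.
ΔU = nCvΔT = 2.41×12.5×(206−261) = -1650 J.
Q = ΔU + W = 6790 J.
State after step 1: P = 16.2 kPa, V = 256 L, T = 206 K.
Step 2 — Isobaric: P stays 16.2 kPa; V/T = const ⇒ T₂ = 158 K, V₂ = 196 L.
W = PΔV = 16.2×(196−256) kPa·L = -966 J.
ΔU = nCvΔT = 2.41×12.5×(158−206) = -1450 J.
Q = ΔU + W = nCpΔT = -2420 J.
Net over both steps: W = 7470 J, Q = 4380 J, ΔU = -3100 J.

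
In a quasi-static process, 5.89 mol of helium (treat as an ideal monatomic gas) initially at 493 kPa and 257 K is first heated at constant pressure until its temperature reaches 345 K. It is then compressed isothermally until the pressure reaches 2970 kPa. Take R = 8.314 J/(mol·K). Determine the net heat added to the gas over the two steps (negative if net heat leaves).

-19600 J

V₁ = nRT₁/P₁ = 5.89×8.314×257/493 = 25.5 L.
Step 1 — Isobaric: P stays 493 kPa; V/T = const ⇒ T₂ = 345 K, V₂ = 34.3 L.
W = PΔV = 493×(34.3−25.5) kPa·L = 4310 J.
ΔU = nCvΔT = 5.89×12.5×(345−257) = 6460 J.
Q = ΔU + W = nCpΔT = 10800 J.
State after step 1: P = 493 kPa, V = 34.3 L, T = 345 K.
Step 2 — Isothermal: T stays 345 K; PV = const ⇒ V₂ = 5.69 L, P₂ = 2970 kPa.
ΔU = 0 (ideal gas, T constant).
W = nRT ln(V₂/V₁) = 5.89×8.314×345×ln(0.166) = -30300 J.
Q = ΔU + W = -30300 J.
Net over both steps: W = -26000 J, Q = -19600 J, ΔU = 6460 J.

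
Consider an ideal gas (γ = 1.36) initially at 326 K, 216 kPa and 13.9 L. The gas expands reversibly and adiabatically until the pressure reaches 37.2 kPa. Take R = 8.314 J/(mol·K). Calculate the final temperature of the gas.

Adiabatic: T₂/T₁ = (P₂/P₁)^((γ−1)/γ) ⇒ T₂ = 326×(0.172)^0.265 = 205 K; V₂ = 50.7 L.

205 K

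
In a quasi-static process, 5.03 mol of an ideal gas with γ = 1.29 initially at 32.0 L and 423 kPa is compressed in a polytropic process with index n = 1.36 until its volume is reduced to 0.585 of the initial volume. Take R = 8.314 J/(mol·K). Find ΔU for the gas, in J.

9940 J

T₁ = P₁V₁/(nR) = 423×32.0/(5.03×8.314) = 324 K.
Polytropic n=1.36: T₂ = T₁(V₁/V₂)^(n−1) = 324×(1.71)^0.36 = 393 K; P₂ = P₁(V₁/V₂)^n = 877 kPa.
For an ideal gas ΔU = nCvΔT with Cv = R/(γ−1) = 28.7 J/(mol·K).
ΔU = 5.03×28.7×(393−324) = 9940 J.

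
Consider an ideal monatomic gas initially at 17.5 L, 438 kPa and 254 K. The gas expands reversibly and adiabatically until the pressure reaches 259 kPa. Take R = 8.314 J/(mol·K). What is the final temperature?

Adiabatic: T₂/T₁ = (P₂/P₁)^((γ−1)/γ) ⇒ T₂ = 254×(0.591)^0.400 = 206 K; V₂ = 24.0 L.

206 K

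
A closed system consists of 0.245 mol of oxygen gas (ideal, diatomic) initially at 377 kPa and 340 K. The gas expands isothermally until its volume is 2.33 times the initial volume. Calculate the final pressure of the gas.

162 kPa

V₁ = nRT₁/P₁ = 0.245×8.314×340/377 = 1.84 L.
Isothermal: T stays 340 K; PV = const ⇒ V₂ = 4.28 L, P₂ = 162 kPa.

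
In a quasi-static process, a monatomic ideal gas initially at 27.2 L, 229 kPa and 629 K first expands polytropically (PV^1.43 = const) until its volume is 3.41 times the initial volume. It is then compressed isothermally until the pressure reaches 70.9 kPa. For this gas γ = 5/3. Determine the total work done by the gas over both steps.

3800 J

n = P₁V₁/(RT₁) = 229×27.2/(8.314×629) = 1.19 mol.
Step 1 — Polytropic n=1.43: T₂ = T₁(V₁/V₂)^(n−1) = 629×(0.293)^0.43 = 371 K; P₂ = P₁(V₁/V₂)^n = 39.6 kPa.
W = (P₁V₁−P₂V₂)/(n−1) = (229×27.2−39.6×92.8)/0.43 = 5940 J.
ΔU = nCvΔT = 1.19×12.5×(371−629) = -3830 J.
Q = ΔU + W = 2110 J.
State after step 1: P = 39.6 kPa, V = 92.8 L, T = 371 K.
Step 2 — Isothermal: T stays 371 K; PV = const ⇒ V₂ = 51.8 L, P₂ = 70.9 kPa.
ΔU = 0 (ideal gas, T constant).
W = nRT ln(V₂/V₁) = 1.19×8.314×371×ln(0.559) = -2140 J.
Q = ΔU + W = -2140 J.
Net over both steps: W = 3800 J, Q = -30.3 J, ΔU = -3830 J.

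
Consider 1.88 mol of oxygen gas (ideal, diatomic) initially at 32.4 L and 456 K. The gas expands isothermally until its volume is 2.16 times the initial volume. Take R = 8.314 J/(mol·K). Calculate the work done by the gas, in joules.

P₁ = nRT₁/V₁ = 1.88×8.314×456/32.4 = 220 kPa.
Isothermal: T stays 456 K; PV = const ⇒ V₂ = 70.0 L, P₂ = 102 kPa.
W = nRT ln(V₂/V₁) = 1.88×8.314×456×ln(2.16) = 5490 J.

5490 J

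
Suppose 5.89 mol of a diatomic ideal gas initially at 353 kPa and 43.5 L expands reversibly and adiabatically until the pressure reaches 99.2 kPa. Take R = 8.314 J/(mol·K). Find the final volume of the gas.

T₁ = P₁V₁/(nR) = 353×43.5/(5.89×8.314) = 314 K.
Adiabatic: T₂/T₁ = (P₂/P₁)^((γ−1)/γ) ⇒ T₂ = 314×(0.281)^0.286 = 218 K; V₂ = 108 L.

108 L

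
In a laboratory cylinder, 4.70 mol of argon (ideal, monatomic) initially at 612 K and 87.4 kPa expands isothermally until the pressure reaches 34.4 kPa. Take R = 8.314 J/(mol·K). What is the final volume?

695 L

V₁ = nRT₁/P₁ = 4.70×8.314×612/87.4 = 274 L.
Isothermal: T stays 612 K; PV = const ⇒ V₂ = 695 L, P₂ = 34.4 kPa.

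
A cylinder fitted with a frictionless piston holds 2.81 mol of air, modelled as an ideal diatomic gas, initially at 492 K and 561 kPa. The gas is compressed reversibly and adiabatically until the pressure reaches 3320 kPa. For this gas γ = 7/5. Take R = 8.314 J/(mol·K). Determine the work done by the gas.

-19000 J

V₁ = nRT₁/P₁ = 2.81×8.314×492/561 = 20.5 L.
Adiabatic: T₂/T₁ = (P₂/P₁)^((γ−1)/γ) ⇒ T₂ = 492×(5.92)^0.286 = 818 K; V₂ = 5.75 L.
ΔU = nCvΔT = 2.81×20.8×(818−492) = 19000 J.
Q = 0 for an adiabatic process, so W = −ΔU = -19000 J.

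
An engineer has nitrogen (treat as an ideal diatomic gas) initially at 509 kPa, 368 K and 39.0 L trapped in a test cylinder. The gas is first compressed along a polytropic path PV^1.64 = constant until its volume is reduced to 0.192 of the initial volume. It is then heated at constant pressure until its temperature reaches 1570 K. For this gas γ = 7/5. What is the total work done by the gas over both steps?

n = P₁V₁/(RT₁) = 509×39.0/(8.314×368) = 6.49 mol.
Step 1 — Polytropic n=1.64: T₂ = T₁(V₁/V₂)^(n−1) = 368×(5.21)^0.64 = 1060 K; P₂ = P₁(V₁/V₂)^n = 7620 kPa.
W = (P₁V₁−P₂V₂)/(n−1) = (509×39.0−7620×7.49)/0.64 = -58200 J.
ΔU = nCvΔT = 6.49×20.8×(1060−368) = 93100 J.
Q = ΔU + W = 34900 J.
State after step 1: P = 7620 kPa, V = 7.49 L, T = 1060 K.
Step 2 — Isobaric: P stays 7620 kPa; V/T = const ⇒ T₂ = 1570 K, V₂ = 11.1 L.
W = PΔV = 7620×(11.1−7.49) kPa·L = 27600 J.
ΔU = nCvΔT = 6.49×20.8×(1570−1060) = 69000 J.
Q = ΔU + W = nCpΔT = 96600 J.
Net over both steps: W = -30600 J, Q = 132000 J, ΔU = 162000 J.

-30600 J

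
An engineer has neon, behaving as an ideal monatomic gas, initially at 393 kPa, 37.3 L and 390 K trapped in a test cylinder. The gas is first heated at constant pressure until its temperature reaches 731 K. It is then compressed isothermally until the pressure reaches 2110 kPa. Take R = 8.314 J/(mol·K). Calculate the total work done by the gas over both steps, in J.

n = P₁V₁/(RT₁) = 393×37.3/(8.314×390) = 4.52 mol.
Step 1 — Isobaric: P stays 393 kPa; V/T = const ⇒ T₂ = 731 K, V₂ = 69.9 L.
W = PΔV = 393×(69.9−37.3) kPa·L = 12800 J.
ΔU = nCvΔT = 4.52×12.5×(731−390) = 19200 J.
Q = ΔU + W = nCpΔT = 32000 J.
State after step 1: P = 393 kPa, V = 69.9 L, T = 731 K.
Step 2 — Isothermal: T stays 731 K; PV = const ⇒ V₂ = 13.0 L, P₂ = 2110 kPa.
ΔU = 0 (ideal gas, T constant).
W = nRT ln(V₂/V₁) = 4.52×8.314×731×ln(0.186) = -46200 J.
Q = ΔU + W = -46200 J.
Net over both steps: W = -33400 J, Q = -14100 J, ΔU = 19200 J.

-33400 J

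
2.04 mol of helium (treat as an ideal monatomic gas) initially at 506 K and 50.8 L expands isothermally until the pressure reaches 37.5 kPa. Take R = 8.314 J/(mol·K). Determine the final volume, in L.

229 L

P₁ = nRT₁/V₁ = 2.04×8.314×506/50.8 = 169 kPa.
Isothermal: T stays 506 K; PV = const ⇒ V₂ = 229 L, P₂ = 37.5 kPa.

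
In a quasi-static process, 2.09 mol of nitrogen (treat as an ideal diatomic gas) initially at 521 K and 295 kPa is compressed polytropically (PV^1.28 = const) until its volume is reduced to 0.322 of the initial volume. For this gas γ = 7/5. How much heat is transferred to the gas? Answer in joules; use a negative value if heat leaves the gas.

-3620 J

V₁ = nRT₁/P₁ = 2.09×8.314×521/295 = 30.7 L.
Polytropic n=1.28: T₂ = T₁(V₁/V₂)^(n−1) = 521×(3.11)^0.28 = 716 K; P₂ = P₁(V₁/V₂)^n = 1260 kPa.
W = (P₁V₁−P₂V₂)/(n−1) = (295×30.7−1260×9.88)/0.28 = -12100 J.
ΔU = nCvΔT = 2.09×20.8×(716−521) = 8450 J.
Q = ΔU + W = -3620 J.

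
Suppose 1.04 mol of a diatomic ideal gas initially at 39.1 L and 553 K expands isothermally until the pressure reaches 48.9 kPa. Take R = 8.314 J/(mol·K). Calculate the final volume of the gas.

P₁ = nRT₁/V₁ = 1.04×8.314×553/39.1 = 122 kPa.
Isothermal: T stays 553 K; PV = const ⇒ V₂ = 97.8 L, P₂ = 48.9 kPa.

97.8 L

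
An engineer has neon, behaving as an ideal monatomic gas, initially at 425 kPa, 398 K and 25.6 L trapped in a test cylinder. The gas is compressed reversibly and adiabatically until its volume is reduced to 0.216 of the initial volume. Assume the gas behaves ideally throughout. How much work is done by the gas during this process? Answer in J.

-29000 J

n = P₁V₁/(RT₁) = 425×25.6/(8.314×398) = 3.29 mol.
Adiabatic: TV^(γ−1) = const ⇒ T₂ = 398×(4.63)^0.667 = 1110 K; PV^γ = const ⇒ P₂ = 5470 kPa.
ΔU = nCvΔT = 3.29×12.5×(1110−398) = 29000 J.
Q = 0 for an adiabatic process, so W = −ΔU = -29000 J.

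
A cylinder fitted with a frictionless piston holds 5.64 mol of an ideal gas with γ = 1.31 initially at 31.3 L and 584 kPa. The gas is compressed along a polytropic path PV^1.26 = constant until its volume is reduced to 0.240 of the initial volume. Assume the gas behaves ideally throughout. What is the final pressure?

T₁ = P₁V₁/(nR) = 584×31.3/(5.64×8.314) = 390 K.
Polytropic n=1.26: T₂ = T₁(V₁/V₂)^(n−1) = 390×(4.17)^0.26 = 565 K; P₂ = P₁(V₁/V₂)^n = 3530 kPa.

3530 kPa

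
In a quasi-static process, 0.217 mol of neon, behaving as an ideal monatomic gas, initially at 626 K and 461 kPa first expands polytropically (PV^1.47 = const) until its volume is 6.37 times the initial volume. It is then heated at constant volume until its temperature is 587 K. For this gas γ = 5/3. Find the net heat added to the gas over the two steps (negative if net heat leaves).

V₁ = nRT₁/P₁ = 0.217×8.314×626/461 = 2.45 L.
Step 1 — Polytropic n=1.47: T₂ = T₁(V₁/V₂)^(n−1) = 626×(0.157)^0.47 = 262 K; P₂ = P₁(V₁/V₂)^n = 30.3 kPa.
W = (P₁V₁−P₂V₂)/(n−1) = (461×2.45−30.3×15.6)/0.47 = 1400 J.
ΔU = nCvΔT = 0.217×12.5×(262−626) = -985 J.
Q = ΔU + W = 412 J.
State after step 1: P = 30.3 kPa, V = 15.6 L, T = 262 K.
Step 2 — Isochoric: V stays 15.6 L; P/T = const ⇒ T₂ = 587 K, P₂ = 67.9 kPa.
W = 0 (no volume change).
ΔU = nCvΔT = 0.217×12.5×(587−262) = 879 J.
Q = ΔU = 879 J.
Net over both steps: W = 1400 J, Q = 1290 J, ΔU = -106 J.

1290 J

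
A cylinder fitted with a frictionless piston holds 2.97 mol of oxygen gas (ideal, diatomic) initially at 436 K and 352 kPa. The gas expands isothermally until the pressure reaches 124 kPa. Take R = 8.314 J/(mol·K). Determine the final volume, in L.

86.8 L

V₁ = nRT₁/P₁ = 2.97×8.314×436/352 = 30.6 L.
Isothermal: T stays 436 K; PV = const ⇒ V₂ = 86.8 L, P₂ = 124 kPa.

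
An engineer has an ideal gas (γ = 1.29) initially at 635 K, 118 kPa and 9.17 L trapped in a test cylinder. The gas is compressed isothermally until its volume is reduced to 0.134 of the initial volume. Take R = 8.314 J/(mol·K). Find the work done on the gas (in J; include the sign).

2170 J

n = P₁V₁/(RT₁) = 118×9.17/(8.314×635) = 0.205 mol.
Isothermal: T stays 635 K; PV = const ⇒ V₂ = 1.23 L, P₂ = 881 kPa.
W = nRT ln(V₂/V₁) = 0.205×8.314×635×ln(0.134) = -2170 J.
Work done on the gas = −W_by = 2170 J.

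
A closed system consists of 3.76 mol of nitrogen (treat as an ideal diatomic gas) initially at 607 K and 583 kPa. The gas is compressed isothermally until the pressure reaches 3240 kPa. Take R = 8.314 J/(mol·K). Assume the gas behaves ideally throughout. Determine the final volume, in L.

5.86 L

V₁ = nRT₁/P₁ = 3.76×8.314×607/583 = 32.5 L.
Isothermal: T stays 607 K; PV = const ⇒ V₂ = 5.86 L, P₂ = 3240 kPa.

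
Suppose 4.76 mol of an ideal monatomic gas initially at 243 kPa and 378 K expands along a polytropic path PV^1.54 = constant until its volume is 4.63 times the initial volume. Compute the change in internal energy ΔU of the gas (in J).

V₁ = nRT₁/P₁ = 4.76×8.314×378/243 = 61.6 L.
Polytropic n=1.54: T₂ = T₁(V₁/V₂)^(n−1) = 378×(0.216)^0.54 = 165 K; P₂ = P₁(V₁/V₂)^n = 22.9 kPa.
For an ideal gas ΔU = nCvΔT with Cv = (3/2)R = 12.5 J/(mol·K).
ΔU = 4.76×12.5×(165−378) = -12600 J.

-12600 J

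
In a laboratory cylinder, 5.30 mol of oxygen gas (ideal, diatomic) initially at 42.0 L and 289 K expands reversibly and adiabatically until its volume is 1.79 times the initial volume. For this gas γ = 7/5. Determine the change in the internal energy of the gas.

-6610 J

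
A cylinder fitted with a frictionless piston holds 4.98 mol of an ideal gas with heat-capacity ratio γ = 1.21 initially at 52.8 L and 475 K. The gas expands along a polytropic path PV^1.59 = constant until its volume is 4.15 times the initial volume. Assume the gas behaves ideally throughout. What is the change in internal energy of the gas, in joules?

P₁ = nRT₁/V₁ = 4.98×8.314×475/52.8 = 372 kPa.
Polytropic n=1.59: T₂ = T₁(V₁/V₂)^(n−1) = 475×(0.241)^0.59 = 205 K; P₂ = P₁(V₁/V₂)^n = 38.8 kPa.
For an ideal gas ΔU = nCvΔT with Cv = R/(γ−1) = 39.6 J/(mol·K).
ΔU = 4.98×39.6×(205−475) = -53200 J.

-53200 J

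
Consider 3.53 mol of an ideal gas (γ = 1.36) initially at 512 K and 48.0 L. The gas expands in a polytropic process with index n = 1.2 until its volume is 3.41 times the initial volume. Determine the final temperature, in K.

P₁ = nRT₁/V₁ = 3.53×8.314×512/48.0 = 313 kPa.
Polytropic n=1.2: T₂ = T₁(V₁/V₂)^(n−1) = 512×(0.293)^0.20 = 401 K; P₂ = P₁(V₁/V₂)^n = 71.8 kPa.

401 K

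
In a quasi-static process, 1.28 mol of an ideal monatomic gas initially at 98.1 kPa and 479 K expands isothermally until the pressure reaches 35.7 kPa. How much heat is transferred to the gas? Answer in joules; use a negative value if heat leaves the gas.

V₁ = nRT₁/P₁ = 1.28×8.314×479/98.1 = 52.0 L.
Isothermal: T stays 479 K; PV = const ⇒ V₂ = 143 L, P₂ = 35.7 kPa.
ΔU = 0 (ideal gas, T constant).
W = nRT ln(V₂/V₁) = 1.28×8.314×479×ln(2.75) = 5150 J.
Q = ΔU + W = 5150 J.

5150 J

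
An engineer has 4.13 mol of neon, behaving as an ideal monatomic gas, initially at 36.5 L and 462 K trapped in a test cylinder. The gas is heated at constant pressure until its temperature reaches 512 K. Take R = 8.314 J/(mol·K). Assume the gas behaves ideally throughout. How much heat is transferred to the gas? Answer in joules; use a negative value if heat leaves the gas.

4290 J

P₁ = nRT₁/V₁ = 4.13×8.314×462/36.5 = 435 kPa.
Isobaric: P stays 435 kPa; V/T = const ⇒ T₂ = 512 K, V₂ = 40.5 L.
W = PΔV = 435×(40.5−36.5) kPa·L = 1720 J.
ΔU = nCvΔT = 4.13×12.5×(512−462) = 2580 J.
Q = ΔU + W = nCpΔT = 4290 J.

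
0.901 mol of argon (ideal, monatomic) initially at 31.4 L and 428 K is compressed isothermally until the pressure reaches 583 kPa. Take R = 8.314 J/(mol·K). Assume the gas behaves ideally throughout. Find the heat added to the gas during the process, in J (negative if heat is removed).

P₁ = nRT₁/V₁ = 0.901×8.314×428/31.4 = 102 kPa.
Isothermal: T stays 428 K; PV = const ⇒ V₂ = 5.50 L, P₂ = 583 kPa.
ΔU = 0 (ideal gas, T constant).
W = nRT ln(V₂/V₁) = 0.901×8.314×428×ln(0.175) = -5590 J.
Q = ΔU + W = -5590 J.

-5590 J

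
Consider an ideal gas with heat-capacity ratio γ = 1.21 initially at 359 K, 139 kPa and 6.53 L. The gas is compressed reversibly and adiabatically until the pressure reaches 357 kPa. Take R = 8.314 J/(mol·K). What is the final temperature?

423 K

Adiabatic: T₂/T₁ = (P₂/P₁)^((γ−1)/γ) ⇒ T₂ = 359×(2.57)^0.174 = 423 K; V₂ = 2.99 L.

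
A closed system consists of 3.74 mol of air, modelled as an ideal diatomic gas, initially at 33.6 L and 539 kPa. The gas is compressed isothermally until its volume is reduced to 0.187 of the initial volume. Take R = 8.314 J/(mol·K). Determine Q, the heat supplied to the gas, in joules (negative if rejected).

T₁ = P₁V₁/(nR) = 539×33.6/(3.74×8.314) = 582 K.
Isothermal: T stays 582 K; PV = const ⇒ V₂ = 6.28 L, P₂ = 2880 kPa.
ΔU = 0 (ideal gas, T constant).
W = nRT ln(V₂/V₁) = 3.74×8.314×582×ln(0.187) = -30400 J.
Q = ΔU + W = -30400 J.

-30400 J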